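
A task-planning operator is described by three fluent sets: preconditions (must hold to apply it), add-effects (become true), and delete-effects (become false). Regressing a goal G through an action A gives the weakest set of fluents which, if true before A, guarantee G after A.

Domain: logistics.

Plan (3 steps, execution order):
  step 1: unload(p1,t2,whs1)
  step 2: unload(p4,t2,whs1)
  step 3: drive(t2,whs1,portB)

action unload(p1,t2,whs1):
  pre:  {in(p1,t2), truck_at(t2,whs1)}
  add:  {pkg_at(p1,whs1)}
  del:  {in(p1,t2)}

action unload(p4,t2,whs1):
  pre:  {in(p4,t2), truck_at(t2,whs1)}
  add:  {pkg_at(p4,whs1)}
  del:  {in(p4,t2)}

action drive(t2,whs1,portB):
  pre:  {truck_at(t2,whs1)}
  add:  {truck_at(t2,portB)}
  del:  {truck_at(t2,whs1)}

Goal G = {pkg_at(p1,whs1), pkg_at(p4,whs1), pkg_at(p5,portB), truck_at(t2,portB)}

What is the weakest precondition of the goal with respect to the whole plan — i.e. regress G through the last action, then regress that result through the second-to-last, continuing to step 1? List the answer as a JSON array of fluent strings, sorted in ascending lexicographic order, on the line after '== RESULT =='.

Work backward from the goal:
  through step 3 (drive(t2,whs1,portB)): drop {truck_at(t2,portB)}, keep {pkg_at(p1,whs1), pkg_at(p4,whs1), pkg_at(p5,portB)}, require {truck_at(t2,whs1)}
    → {pkg_at(p1,whs1), pkg_at(p4,whs1), pkg_at(p5,portB), truck_at(t2,whs1)}
  through step 2 (unload(p4,t2,whs1)): drop {pkg_at(p4,whs1)}, keep {pkg_at(p1,whs1), pkg_at(p5,portB), truck_at(t2,whs1)}, require {in(p4,t2), truck_at(t2,whs1)}
    → {in(p4,t2), pkg_at(p1,whs1), pkg_at(p5,portB), truck_at(t2,whs1)}
  through step 1 (unload(p1,t2,whs1)): drop {pkg_at(p1,whs1)}, keep {in(p4,t2), pkg_at(p5,portB), truck_at(t2,whs1)}, require {in(p1,t2), truck_at(t2,whs1)}
    → {in(p1,t2), in(p4,t2), pkg_at(p5,portB), truck_at(t2,whs1)}

== RESULT ==
["in(p1,t2)", "in(p4,t2)", "pkg_at(p5,portB)", "truck_at(t2,whs1)"]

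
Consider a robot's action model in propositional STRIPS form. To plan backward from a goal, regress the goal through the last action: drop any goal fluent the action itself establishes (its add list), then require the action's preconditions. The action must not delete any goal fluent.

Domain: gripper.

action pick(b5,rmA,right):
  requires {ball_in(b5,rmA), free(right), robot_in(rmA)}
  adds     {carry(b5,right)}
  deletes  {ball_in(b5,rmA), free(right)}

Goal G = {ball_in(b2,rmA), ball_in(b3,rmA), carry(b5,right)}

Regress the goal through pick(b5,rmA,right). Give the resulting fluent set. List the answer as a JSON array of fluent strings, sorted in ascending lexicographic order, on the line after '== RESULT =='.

Regress:
  G ∩ del = {}  (empty — regression defined)
  G \ add = {ball_in(b2,rmA), ball_in(b3,rmA), carry(b5,right)} \ {carry(b5,right)} = {ball_in(b2,rmA), ball_in(b3,rmA)}
  ∪ pre   = {ball_in(b2,rmA), ball_in(b3,rmA)} ∪ {ball_in(b5,rmA), free(right), robot_in(rmA)}
          = {ball_in(b2,rmA), ball_in(b3,rmA), ball_in(b5,rmA), free(right), robot_in(rmA)}

== RESULT ==
["ball_in(b2,rmA)", "ball_in(b3,rmA)", "ball_in(b5,rmA)", "free(right)", "robot_in(rmA)"]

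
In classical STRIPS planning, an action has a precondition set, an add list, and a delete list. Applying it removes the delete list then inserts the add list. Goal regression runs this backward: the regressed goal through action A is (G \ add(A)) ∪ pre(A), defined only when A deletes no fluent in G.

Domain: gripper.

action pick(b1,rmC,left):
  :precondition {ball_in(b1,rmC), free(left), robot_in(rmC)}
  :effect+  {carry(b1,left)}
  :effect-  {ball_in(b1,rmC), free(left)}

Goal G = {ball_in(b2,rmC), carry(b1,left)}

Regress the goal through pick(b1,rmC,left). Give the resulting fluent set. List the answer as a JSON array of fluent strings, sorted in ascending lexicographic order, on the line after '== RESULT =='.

Regress:
  G ∩ del = {}  (empty — regression defined)
  G \ add = {ball_in(b2,rmC), carry(b1,left)} \ {carry(b1,left)} = {ball_in(b2,rmC)}
  ∪ pre   = {ball_in(b2,rmC)} ∪ {ball_in(b1,rmC), free(left), robot_in(rmC)}
          = {ball_in(b1,rmC), ball_in(b2,rmC), free(left), robot_in(rmC)}

== RESULT ==
["ball_in(b1,rmC)", "ball_in(b2,rmC)", "free(left)", "robot_in(rmC)"]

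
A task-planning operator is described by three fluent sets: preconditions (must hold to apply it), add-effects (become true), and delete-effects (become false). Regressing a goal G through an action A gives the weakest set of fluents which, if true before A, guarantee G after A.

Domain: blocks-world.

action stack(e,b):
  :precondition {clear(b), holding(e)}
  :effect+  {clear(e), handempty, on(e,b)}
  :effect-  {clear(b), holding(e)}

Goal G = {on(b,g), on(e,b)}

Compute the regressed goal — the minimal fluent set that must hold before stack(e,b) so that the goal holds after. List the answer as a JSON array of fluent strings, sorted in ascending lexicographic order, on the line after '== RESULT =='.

Regress:
  G ∩ del = {}  (empty — regression defined)
  G \ add = {on(b,g), on(e,b)} \ {clear(e), handempty, on(e,b)} = {on(b,g)}
  ∪ pre   = {on(b,g)} ∪ {clear(b), holding(e)}
          = {clear(b), holding(e), on(b,g)}

== RESULT ==
["clear(b)", "holding(e)", "on(b,g)"]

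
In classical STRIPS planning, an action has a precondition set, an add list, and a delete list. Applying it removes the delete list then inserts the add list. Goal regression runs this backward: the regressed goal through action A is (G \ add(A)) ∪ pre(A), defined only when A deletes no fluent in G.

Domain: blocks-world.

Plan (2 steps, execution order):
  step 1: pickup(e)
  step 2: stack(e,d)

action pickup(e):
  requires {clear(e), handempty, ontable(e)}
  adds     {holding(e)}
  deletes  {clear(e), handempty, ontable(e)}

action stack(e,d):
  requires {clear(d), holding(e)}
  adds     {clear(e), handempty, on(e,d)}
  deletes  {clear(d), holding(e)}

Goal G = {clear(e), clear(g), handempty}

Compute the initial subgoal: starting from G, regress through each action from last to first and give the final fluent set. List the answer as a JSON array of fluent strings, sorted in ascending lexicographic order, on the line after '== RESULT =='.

Regress step by step:
  through step 2 (stack(e,d)): drop {clear(e), handempty}, keep {clear(g)}, require {clear(d), holding(e)}
    → {clear(d), clear(g), holding(e)}
  through step 1 (pickup(e)): drop {holding(e)}, keep {clear(d), clear(g)}, require {clear(e), handempty, ontable(e)}
    → {clear(d), clear(e), clear(g), handempty, ontable(e)}

== RESULT ==
["clear(d)", "clear(e)", "clear(g)", "handempty", "ontable(e)"]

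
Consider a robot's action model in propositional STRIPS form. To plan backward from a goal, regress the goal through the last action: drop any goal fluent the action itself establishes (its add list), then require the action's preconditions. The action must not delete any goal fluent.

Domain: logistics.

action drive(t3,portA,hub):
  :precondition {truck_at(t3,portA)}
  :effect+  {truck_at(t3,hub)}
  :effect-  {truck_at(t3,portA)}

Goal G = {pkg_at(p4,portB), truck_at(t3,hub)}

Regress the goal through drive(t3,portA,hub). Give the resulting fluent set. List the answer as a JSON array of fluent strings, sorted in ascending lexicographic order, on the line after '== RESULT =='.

Regress:
  G ∩ del = {}  (empty — regression defined)
  G \ add = {pkg_at(p4,portB), truck_at(t3,hub)} \ {truck_at(t3,hub)} = {pkg_at(p4,portB)}
  ∪ pre   = {pkg_at(p4,portB)} ∪ {truck_at(t3,portA)}
          = {pkg_at(p4,portB), truck_at(t3,portA)}

== RESULT ==
["pkg_at(p4,portB)", "truck_at(t3,portA)"]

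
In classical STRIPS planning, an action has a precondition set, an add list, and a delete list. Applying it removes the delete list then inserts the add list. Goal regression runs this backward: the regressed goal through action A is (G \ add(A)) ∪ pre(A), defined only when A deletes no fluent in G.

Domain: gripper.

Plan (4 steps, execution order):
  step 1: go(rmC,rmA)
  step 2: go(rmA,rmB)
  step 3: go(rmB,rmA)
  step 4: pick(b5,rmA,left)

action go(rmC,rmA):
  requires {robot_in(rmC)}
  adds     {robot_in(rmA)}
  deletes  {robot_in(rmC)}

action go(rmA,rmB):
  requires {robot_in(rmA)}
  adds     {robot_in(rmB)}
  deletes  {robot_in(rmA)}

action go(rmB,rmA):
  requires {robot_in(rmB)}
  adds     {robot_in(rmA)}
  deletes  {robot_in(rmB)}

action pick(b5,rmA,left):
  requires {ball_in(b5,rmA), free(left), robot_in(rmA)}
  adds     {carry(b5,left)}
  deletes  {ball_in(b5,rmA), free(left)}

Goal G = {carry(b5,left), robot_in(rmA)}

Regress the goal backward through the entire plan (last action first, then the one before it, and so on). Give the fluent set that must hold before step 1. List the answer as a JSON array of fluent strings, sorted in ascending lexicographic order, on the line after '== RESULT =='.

Work backward from the goal:
  through step 4 (pick(b5,rmA,left)): drop {carry(b5,left)}, keep {robot_in(rmA)}, require {ball_in(b5,rmA), free(left), robot_in(rmA)}
    → {ball_in(b5,rmA), free(left), robot_in(rmA)}
  through step 3 (go(rmB,rmA)): drop {robot_in(rmA)}, keep {ball_in(b5,rmA), free(left)}, require {robot_in(rmB)}
    → {ball_in(b5,rmA), free(left), robot_in(rmB)}
  through step 2 (go(rmA,rmB)): drop {robot_in(rmB)}, keep {ball_in(b5,rmA), free(left)}, require {robot_in(rmA)}
    → {ball_in(b5,rmA), free(left), robot_in(rmA)}
  through step 1 (go(rmC,rmA)): drop {robot_in(rmA)}, keep {ball_in(b5,rmA), free(left)}, require {robot_in(rmC)}
    → {ball_in(b5,rmA), free(left), robot_in(rmC)}

== RESULT ==
["ball_in(b5,rmA)", "free(left)", "robot_in(rmC)"]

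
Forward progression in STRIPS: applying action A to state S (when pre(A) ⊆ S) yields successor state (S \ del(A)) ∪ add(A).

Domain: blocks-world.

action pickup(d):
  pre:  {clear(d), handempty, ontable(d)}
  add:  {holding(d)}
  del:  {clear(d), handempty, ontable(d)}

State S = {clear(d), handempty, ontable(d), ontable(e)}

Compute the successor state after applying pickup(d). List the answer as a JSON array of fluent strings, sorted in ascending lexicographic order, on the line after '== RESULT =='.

Compute (S \ del) ∪ add:
  pre ⊆ S: {clear(d), handempty, ontable(d)} ⊆ S  — applicable
  S \ del = {ontable(e)}
  ∪ add   = {holding(d), ontable(e)}

== RESULT ==
["holding(d)", "ontable(e)"]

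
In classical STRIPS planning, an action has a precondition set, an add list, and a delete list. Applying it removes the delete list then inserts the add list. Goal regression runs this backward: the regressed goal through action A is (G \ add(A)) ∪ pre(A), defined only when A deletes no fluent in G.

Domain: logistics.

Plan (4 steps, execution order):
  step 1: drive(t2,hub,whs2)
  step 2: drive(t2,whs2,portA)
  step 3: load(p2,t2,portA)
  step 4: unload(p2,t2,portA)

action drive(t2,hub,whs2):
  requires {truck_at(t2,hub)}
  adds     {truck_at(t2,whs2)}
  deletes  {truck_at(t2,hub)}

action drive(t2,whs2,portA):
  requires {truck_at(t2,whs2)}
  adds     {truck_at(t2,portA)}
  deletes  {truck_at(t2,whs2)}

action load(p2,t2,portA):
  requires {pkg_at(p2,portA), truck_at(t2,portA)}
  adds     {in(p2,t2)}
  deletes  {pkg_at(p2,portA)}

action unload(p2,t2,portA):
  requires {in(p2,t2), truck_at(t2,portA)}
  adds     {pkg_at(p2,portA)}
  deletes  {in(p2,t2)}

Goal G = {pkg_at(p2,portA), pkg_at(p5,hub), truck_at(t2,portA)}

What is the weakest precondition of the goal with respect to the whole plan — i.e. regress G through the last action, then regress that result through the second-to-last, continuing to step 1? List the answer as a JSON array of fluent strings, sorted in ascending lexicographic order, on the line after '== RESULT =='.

Regress step by step:
  through step 4 (unload(p2,t2,portA)): drop {pkg_at(p2,portA)}, keep {pkg_at(p5,hub), truck_at(t2,portA)}, require {in(p2,t2), truck_at(t2,portA)}
    → {in(p2,t2), pkg_at(p5,hub), truck_at(t2,portA)}
  through step 3 (load(p2,t2,portA)): drop {in(p2,t2)}, keep {pkg_at(p5,hub), truck_at(t2,portA)}, require {pkg_at(p2,portA), truck_at(t2,portA)}
    → {pkg_at(p2,portA), pkg_at(p5,hub), truck_at(t2,portA)}
  through step 2 (drive(t2,whs2,portA)): drop {truck_at(t2,portA)}, keep {pkg_at(p2,portA), pkg_at(p5,hub)}, require {truck_at(t2,whs2)}
    → {pkg_at(p2,portA), pkg_at(p5,hub), truck_at(t2,whs2)}
  through step 1 (drive(t2,hub,whs2)): drop {truck_at(t2,whs2)}, keep {pkg_at(p2,portA), pkg_at(p5,hub)}, require {truck_at(t2,hub)}
    → {pkg_at(p2,portA), pkg_at(p5,hub), truck_at(t2,hub)}

== RESULT ==
["pkg_at(p2,portA)", "pkg_at(p5,hub)", "truck_at(t2,hub)"]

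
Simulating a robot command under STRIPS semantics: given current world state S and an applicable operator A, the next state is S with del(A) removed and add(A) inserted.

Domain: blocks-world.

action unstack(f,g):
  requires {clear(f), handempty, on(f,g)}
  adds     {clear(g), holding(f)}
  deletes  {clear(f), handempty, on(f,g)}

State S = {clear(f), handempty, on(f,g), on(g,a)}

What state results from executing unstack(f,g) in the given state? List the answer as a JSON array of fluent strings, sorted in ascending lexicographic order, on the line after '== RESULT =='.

Progress:
  pre ⊆ S: {clear(f), handempty, on(f,g)} ⊆ S  — applicable
  S \ del = {on(g,a)}
  ∪ add   = {clear(g), holding(f), on(g,a)}

== RESULT ==
["clear(g)", "holding(f)", "on(g,a)"]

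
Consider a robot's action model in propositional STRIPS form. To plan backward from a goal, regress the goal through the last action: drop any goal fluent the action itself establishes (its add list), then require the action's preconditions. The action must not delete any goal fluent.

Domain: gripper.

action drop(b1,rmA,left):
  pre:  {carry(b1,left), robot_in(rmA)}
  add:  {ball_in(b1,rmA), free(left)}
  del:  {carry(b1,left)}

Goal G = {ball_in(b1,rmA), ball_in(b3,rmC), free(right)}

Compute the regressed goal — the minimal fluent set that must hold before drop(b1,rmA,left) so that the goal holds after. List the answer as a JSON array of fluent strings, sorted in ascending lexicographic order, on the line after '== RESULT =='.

Compute (G \ add) ∪ pre:
  G ∩ del = {}  (empty — regression defined)
  G \ add = {ball_in(b1,rmA), ball_in(b3,rmC), free(right)} \ {ball_in(b1,rmA), free(left)} = {ball_in(b3,rmC), free(right)}
  ∪ pre   = {ball_in(b3,rmC), free(right)} ∪ {carry(b1,left), robot_in(rmA)}
          = {ball_in(b3,rmC), carry(b1,left), free(right), robot_in(rmA)}

== RESULT ==
["ball_in(b3,rmC)", "carry(b1,left)", "free(right)", "robot_in(rmA)"]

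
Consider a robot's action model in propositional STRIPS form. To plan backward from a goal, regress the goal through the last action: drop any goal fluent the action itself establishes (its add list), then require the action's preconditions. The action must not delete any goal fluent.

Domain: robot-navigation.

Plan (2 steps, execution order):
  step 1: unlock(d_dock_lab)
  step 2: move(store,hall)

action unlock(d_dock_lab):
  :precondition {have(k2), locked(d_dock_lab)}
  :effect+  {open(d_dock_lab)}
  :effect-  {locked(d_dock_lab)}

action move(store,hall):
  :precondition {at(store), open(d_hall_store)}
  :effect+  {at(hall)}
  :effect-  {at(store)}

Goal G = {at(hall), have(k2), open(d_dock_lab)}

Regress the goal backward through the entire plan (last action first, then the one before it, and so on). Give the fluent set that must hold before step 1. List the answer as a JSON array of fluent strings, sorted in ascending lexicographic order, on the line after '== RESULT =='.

Work backward from the goal:
  through step 2 (move(store,hall)): drop {at(hall)}, keep {have(k2), open(d_dock_lab)}, require {at(store), open(d_hall_store)}
    → {at(store), have(k2), open(d_dock_lab), open(d_hall_store)}
  through step 1 (unlock(d_dock_lab)): drop {open(d_dock_lab)}, keep {at(store), have(k2), open(d_hall_store)}, require {have(k2), locked(d_dock_lab)}
    → {at(store), have(k2), locked(d_dock_lab), open(d_hall_store)}

== RESULT ==
["at(store)", "have(k2)", "locked(d_dock_lab)", "open(d_hall_store)"]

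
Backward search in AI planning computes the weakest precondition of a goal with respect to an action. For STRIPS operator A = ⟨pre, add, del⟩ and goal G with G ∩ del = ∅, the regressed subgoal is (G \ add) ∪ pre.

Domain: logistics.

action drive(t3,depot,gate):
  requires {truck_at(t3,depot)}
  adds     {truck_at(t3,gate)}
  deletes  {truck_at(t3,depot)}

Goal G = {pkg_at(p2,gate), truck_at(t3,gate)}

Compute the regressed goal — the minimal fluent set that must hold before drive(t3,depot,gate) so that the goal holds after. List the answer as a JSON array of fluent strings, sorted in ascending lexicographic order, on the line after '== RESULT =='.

Regress:
  G ∩ del = {}  (empty — regression defined)
  G \ add = {pkg_at(p2,gate), truck_at(t3,gate)} \ {truck_at(t3,gate)} = {pkg_at(p2,gate)}
  ∪ pre   = {pkg_at(p2,gate)} ∪ {truck_at(t3,depot)}
          = {pkg_at(p2,gate), truck_at(t3,depot)}

== RESULT ==
["pkg_at(p2,gate)", "truck_at(t3,depot)"]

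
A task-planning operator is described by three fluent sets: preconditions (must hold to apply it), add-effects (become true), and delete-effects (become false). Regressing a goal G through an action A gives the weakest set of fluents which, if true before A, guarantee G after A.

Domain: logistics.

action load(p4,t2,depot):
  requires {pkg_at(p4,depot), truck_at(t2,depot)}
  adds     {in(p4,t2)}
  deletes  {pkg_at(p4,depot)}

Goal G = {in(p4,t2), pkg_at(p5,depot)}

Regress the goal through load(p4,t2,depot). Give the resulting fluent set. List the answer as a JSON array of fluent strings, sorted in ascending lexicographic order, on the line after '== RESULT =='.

Regress:
  G ∩ del = {}  (empty — regression defined)
  G \ add = {in(p4,t2), pkg_at(p5,depot)} \ {in(p4,t2)} = {pkg_at(p5,depot)}
  ∪ pre   = {pkg_at(p5,depot)} ∪ {pkg_at(p4,depot), truck_at(t2,depot)}
          = {pkg_at(p4,depot), pkg_at(p5,depot), truck_at(t2,depot)}

== RESULT ==
["pkg_at(p4,depot)", "pkg_at(p5,depot)", "truck_at(t2,depot)"]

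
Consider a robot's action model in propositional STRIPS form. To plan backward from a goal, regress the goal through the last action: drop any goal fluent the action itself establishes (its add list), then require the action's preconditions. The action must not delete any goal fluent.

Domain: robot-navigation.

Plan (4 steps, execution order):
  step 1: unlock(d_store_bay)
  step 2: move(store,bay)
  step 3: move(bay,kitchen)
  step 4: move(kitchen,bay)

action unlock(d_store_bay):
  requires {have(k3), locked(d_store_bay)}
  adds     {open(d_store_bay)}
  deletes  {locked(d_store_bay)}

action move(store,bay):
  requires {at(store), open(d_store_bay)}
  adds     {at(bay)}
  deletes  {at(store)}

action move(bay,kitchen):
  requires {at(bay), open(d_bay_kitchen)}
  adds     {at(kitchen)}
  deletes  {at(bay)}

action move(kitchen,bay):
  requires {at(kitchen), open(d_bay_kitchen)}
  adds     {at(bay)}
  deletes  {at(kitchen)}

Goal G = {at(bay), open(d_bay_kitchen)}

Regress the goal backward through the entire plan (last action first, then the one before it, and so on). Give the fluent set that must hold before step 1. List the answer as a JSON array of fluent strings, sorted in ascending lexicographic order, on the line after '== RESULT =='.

Work backward from the goal:
  through step 4 (move(kitchen,bay)): drop {at(bay)}, keep {open(d_bay_kitchen)}, require {at(kitchen), open(d_bay_kitchen)}
    → {at(kitchen), open(d_bay_kitchen)}
  through step 3 (move(bay,kitchen)): drop {at(kitchen)}, keep {open(d_bay_kitchen)}, require {at(bay), open(d_bay_kitchen)}
    → {at(bay), open(d_bay_kitchen)}
  through step 2 (move(store,bay)): drop {at(bay)}, keep {open(d_bay_kitchen)}, require {at(store), open(d_store_bay)}
    → {at(store), open(d_bay_kitchen), open(d_store_bay)}
  through step 1 (unlock(d_store_bay)): drop {open(d_store_bay)}, keep {at(store), open(d_bay_kitchen)}, require {have(k3), locked(d_store_bay)}
    → {at(store), have(k3), locked(d_store_bay), open(d_bay_kitchen)}

== RESULT ==
["at(store)", "have(k3)", "locked(d_store_bay)", "open(d_bay_kitchen)"]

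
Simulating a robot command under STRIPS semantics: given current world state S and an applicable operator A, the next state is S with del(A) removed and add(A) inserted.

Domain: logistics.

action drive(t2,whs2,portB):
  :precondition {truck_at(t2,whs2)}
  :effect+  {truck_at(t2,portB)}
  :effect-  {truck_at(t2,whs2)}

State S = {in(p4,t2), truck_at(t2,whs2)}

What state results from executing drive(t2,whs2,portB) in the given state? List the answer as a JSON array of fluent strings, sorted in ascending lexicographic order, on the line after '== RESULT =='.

Progress:
  pre ⊆ S: {truck_at(t2,whs2)} ⊆ S  — applicable
  S \ del = {in(p4,t2)}
  ∪ add   = {in(p4,t2), truck_at(t2,portB)}

== RESULT ==
["in(p4,t2)", "truck_at(t2,portB)"]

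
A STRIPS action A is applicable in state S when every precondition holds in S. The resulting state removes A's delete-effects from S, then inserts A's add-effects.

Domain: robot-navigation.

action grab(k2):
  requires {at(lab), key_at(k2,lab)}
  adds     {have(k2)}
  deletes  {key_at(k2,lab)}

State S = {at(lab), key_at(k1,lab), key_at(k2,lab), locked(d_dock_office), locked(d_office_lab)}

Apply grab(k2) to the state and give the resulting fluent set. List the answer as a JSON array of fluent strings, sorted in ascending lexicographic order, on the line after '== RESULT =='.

Progress:
  pre ⊆ S: {at(lab), key_at(k2,lab)} ⊆ S  — applicable
  S \ del = {at(lab), key_at(k1,lab), locked(d_dock_office), locked(d_office_lab)}
  ∪ add   = {at(lab), have(k2), key_at(k1,lab), locked(d_dock_office), locked(d_office_lab)}

== RESULT ==
["at(lab)", "have(k2)", "key_at(k1,lab)", "locked(d_dock_office)", "locked(d_office_lab)"]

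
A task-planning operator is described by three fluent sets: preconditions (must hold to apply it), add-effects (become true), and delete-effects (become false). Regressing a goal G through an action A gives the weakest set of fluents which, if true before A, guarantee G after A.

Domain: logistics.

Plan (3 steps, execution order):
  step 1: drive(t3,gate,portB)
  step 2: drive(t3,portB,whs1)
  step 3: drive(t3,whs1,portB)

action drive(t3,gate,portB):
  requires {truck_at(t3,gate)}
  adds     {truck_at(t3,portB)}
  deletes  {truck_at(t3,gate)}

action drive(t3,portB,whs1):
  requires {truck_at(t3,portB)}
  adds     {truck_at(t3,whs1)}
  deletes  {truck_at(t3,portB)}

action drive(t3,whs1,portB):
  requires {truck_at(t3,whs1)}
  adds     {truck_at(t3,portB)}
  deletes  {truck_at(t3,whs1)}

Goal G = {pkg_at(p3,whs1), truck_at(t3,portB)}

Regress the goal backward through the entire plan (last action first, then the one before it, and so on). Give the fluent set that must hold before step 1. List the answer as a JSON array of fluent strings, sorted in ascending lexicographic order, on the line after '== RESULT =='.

Work backward from the goal:
  through step 3 (drive(t3,whs1,portB)): drop {truck_at(t3,portB)}, keep {pkg_at(p3,whs1)}, require {truck_at(t3,whs1)}
    → {pkg_at(p3,whs1), truck_at(t3,whs1)}
  through step 2 (drive(t3,portB,whs1)): drop {truck_at(t3,whs1)}, keep {pkg_at(p3,whs1)}, require {truck_at(t3,portB)}
    → {pkg_at(p3,whs1), truck_at(t3,portB)}
  through step 1 (drive(t3,gate,portB)): drop {truck_at(t3,portB)}, keep {pkg_at(p3,whs1)}, require {truck_at(t3,gate)}
    → {pkg_at(p3,whs1), truck_at(t3,gate)}

== RESULT ==
["pkg_at(p3,whs1)", "truck_at(t3,gate)"]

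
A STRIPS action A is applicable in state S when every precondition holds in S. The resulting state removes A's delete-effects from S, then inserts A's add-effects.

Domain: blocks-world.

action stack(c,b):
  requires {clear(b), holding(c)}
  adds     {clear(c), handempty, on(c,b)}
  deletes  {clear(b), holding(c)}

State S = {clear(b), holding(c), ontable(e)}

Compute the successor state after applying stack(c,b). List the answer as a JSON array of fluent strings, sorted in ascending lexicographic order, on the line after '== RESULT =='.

Progress:
  pre ⊆ S: {clear(b), holding(c)} ⊆ S  — applicable
  S \ del = {ontable(e)}
  ∪ add   = {clear(c), handempty, on(c,b), ontable(e)}

== RESULT ==
["clear(c)", "handempty", "on(c,b)", "ontable(e)"]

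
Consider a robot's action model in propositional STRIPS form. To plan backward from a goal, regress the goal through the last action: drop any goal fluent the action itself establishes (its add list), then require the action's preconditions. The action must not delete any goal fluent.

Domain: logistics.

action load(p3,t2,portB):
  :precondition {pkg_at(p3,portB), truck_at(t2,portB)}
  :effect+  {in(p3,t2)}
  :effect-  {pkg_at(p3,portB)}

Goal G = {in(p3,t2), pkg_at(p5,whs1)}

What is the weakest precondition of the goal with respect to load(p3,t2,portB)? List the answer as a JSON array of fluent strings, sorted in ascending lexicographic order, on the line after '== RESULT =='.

Compute (G \ add) ∪ pre:
  G ∩ del = {}  (empty — regression defined)
  G \ add = {in(p3,t2), pkg_at(p5,whs1)} \ {in(p3,t2)} = {pkg_at(p5,whs1)}
  ∪ pre   = {pkg_at(p5,whs1)} ∪ {pkg_at(p3,portB), truck_at(t2,portB)}
          = {pkg_at(p3,portB), pkg_at(p5,whs1), truck_at(t2,portB)}

== RESULT ==
["pkg_at(p3,portB)", "pkg_at(p5,whs1)", "truck_at(t2,portB)"]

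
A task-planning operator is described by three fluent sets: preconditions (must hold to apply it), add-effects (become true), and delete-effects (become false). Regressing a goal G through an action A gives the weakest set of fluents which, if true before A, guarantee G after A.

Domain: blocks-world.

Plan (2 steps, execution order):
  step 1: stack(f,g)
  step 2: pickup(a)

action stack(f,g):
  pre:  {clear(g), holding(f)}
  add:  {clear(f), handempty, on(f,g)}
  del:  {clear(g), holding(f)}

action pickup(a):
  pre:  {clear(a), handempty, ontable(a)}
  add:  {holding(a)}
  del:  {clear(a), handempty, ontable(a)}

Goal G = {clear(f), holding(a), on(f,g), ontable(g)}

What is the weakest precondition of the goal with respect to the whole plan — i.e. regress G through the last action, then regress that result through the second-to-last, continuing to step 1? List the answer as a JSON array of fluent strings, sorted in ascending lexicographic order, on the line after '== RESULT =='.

Regress step by step:
  through step 2 (pickup(a)): drop {holding(a)}, keep {clear(f), on(f,g), ontable(g)}, require {clear(a), handempty, ontable(a)}
    → {clear(a), clear(f), handempty, on(f,g), ontable(a), ontable(g)}
  through step 1 (stack(f,g)): drop {clear(f), handempty, on(f,g)}, keep {clear(a), ontable(a), ontable(g)}, require {clear(g), holding(f)}
    → {clear(a), clear(g), holding(f), ontable(a), ontable(g)}

== RESULT ==
["clear(a)", "clear(g)", "holding(f)", "ontable(a)", "ontable(g)"]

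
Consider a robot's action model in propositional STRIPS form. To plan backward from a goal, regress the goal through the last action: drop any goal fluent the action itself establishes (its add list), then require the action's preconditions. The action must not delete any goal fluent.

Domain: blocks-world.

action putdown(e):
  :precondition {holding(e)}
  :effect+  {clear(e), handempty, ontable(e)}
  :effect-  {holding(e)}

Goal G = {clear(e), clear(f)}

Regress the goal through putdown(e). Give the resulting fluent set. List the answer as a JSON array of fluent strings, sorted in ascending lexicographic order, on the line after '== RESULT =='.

Compute (G \ add) ∪ pre:
  G ∩ del = {}  (empty — regression defined)
  G \ add = {clear(e), clear(f)} \ {clear(e), handempty, ontable(e)} = {clear(f)}
  ∪ pre   = {clear(f)} ∪ {holding(e)}
          = {clear(f), holding(e)}

== RESULT ==
["clear(f)", "holding(e)"]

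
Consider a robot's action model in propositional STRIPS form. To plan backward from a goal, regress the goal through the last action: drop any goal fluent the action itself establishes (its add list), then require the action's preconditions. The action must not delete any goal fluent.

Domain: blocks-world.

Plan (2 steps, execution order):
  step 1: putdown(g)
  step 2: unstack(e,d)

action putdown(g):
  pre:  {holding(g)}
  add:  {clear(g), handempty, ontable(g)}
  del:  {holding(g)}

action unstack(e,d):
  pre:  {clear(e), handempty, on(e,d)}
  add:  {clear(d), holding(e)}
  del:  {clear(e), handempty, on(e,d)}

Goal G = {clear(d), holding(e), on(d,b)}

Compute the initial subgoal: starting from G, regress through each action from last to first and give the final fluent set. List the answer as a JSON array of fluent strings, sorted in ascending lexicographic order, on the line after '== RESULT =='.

Regress step by step:
  through step 2 (unstack(e,d)): drop {clear(d), holding(e)}, keep {on(d,b)}, require {clear(e), handempty, on(e,d)}
    → {clear(e), handempty, on(d,b), on(e,d)}
  through step 1 (putdown(g)): drop {handempty}, keep {clear(e), on(d,b), on(e,d)}, require {holding(g)}
    → {clear(e), holding(g), on(d,b), on(e,d)}

== RESULT ==
["clear(e)", "holding(g)", "on(d,b)", "on(e,d)"]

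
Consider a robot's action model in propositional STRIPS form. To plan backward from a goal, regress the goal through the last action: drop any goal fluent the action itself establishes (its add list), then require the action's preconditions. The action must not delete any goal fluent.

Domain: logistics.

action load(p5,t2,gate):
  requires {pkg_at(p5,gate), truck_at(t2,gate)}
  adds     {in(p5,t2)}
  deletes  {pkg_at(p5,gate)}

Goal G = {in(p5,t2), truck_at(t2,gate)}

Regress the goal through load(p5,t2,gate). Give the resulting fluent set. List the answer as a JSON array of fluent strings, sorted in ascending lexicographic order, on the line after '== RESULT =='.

Compute (G \ add) ∪ pre:
  G ∩ del = {}  (empty — regression defined)
  G \ add = {in(p5,t2), truck_at(t2,gate)} \ {in(p5,t2)} = {truck_at(t2,gate)}
  ∪ pre   = {truck_at(t2,gate)} ∪ {pkg_at(p5,gate), truck_at(t2,gate)}
          = {pkg_at(p5,gate), truck_at(t2,gate)}

== RESULT ==
["pkg_at(p5,gate)", "truck_at(t2,gate)"]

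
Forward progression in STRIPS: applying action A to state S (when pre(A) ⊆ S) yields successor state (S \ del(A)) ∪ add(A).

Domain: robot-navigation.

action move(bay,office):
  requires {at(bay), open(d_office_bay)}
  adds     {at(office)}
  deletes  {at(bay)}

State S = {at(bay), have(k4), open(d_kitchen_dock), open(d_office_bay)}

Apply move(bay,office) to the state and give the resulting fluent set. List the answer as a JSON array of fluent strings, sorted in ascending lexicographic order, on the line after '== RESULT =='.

Compute (S \ del) ∪ add:
  pre ⊆ S: {at(bay), open(d_office_bay)} ⊆ S  — applicable
  S \ del = {have(k4), open(d_kitchen_dock), open(d_office_bay)}
  ∪ add   = {at(office), have(k4), open(d_kitchen_dock), open(d_office_bay)}

== RESULT ==
["at(office)", "have(k4)", "open(d_kitchen_dock)", "open(d_office_bay)"]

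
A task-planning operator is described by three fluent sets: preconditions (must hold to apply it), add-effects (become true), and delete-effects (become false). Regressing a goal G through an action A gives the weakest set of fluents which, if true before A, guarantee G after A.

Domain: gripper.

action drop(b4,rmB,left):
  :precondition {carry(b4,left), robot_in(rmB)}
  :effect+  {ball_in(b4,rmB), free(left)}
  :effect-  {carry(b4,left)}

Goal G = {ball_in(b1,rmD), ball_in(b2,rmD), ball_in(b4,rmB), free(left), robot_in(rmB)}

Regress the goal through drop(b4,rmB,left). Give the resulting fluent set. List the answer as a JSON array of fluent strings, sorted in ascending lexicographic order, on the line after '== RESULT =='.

Regress:
  G ∩ del = {}  (empty — regression defined)
  G \ add = {ball_in(b1,rmD), ball_in(b2,rmD), ball_in(b4,rmB), free(left), robot_in(rmB)} \ {ball_in(b4,rmB), free(left)} = {ball_in(b1,rmD), ball_in(b2,rmD), robot_in(rmB)}
  ∪ pre   = {ball_in(b1,rmD), ball_in(b2,rmD), robot_in(rmB)} ∪ {carry(b4,left), robot_in(rmB)}
          = {ball_in(b1,rmD), ball_in(b2,rmD), carry(b4,left), robot_in(rmB)}

== RESULT ==
["ball_in(b1,rmD)", "ball_in(b2,rmD)", "carry(b4,left)", "robot_in(rmB)"]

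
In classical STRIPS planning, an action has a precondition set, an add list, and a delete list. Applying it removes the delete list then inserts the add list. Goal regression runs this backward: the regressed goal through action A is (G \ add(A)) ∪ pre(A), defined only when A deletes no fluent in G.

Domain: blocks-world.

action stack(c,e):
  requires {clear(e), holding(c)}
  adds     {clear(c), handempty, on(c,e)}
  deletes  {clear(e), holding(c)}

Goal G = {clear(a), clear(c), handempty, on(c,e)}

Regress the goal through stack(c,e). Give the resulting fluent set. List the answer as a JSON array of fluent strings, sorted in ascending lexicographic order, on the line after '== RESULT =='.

Regress:
  G ∩ del = {}  (empty — regression defined)
  G \ add = {clear(a), clear(c), handempty, on(c,e)} \ {clear(c), handempty, on(c,e)} = {clear(a)}
  ∪ pre   = {clear(a)} ∪ {clear(e), holding(c)}
          = {clear(a), clear(e), holding(c)}

== RESULT ==
["clear(a)", "clear(e)", "holding(c)"]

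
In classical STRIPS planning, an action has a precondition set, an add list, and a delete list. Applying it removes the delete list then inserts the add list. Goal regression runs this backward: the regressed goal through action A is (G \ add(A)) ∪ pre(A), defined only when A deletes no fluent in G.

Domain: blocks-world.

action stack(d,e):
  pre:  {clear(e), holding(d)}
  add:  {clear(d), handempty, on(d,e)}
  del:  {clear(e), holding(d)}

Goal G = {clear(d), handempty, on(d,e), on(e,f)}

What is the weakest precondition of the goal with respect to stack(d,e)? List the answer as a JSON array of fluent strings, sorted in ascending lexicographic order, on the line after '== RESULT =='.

Compute (G \ add) ∪ pre:
  G ∩ del = {}  (empty — regression defined)
  G \ add = {clear(d), handempty, on(d,e), on(e,f)} \ {clear(d), handempty, on(d,e)} = {on(e,f)}
  ∪ pre   = {on(e,f)} ∪ {clear(e), holding(d)}
          = {clear(e), holding(d), on(e,f)}

== RESULT ==
["clear(e)", "holding(d)", "on(e,f)"]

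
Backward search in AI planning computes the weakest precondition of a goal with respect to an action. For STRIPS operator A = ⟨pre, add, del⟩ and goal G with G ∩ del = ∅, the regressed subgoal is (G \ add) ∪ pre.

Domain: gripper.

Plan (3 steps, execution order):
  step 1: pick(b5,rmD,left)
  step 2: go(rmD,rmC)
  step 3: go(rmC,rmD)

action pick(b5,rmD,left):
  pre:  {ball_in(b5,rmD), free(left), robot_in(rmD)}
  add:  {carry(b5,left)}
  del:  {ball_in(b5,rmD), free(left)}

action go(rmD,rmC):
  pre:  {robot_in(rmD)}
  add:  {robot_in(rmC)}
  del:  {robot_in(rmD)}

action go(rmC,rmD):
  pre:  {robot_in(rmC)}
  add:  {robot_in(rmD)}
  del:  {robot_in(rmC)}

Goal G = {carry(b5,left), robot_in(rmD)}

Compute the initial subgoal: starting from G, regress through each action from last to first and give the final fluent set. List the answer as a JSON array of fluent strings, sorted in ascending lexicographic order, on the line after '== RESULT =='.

Work backward from the goal:
  through step 3 (go(rmC,rmD)): drop {robot_in(rmD)}, keep {carry(b5,left)}, require {robot_in(rmC)}
    → {carry(b5,left), robot_in(rmC)}
  through step 2 (go(rmD,rmC)): drop {robot_in(rmC)}, keep {carry(b5,left)}, require {robot_in(rmD)}
    → {carry(b5,left), robot_in(rmD)}
  through step 1 (pick(b5,rmD,left)): drop {carry(b5,left)}, keep {robot_in(rmD)}, require {ball_in(b5,rmD), free(left), robot_in(rmD)}
    → {ball_in(b5,rmD), free(left), robot_in(rmD)}

== RESULT ==
["ball_in(b5,rmD)", "free(left)", "robot_in(rmD)"]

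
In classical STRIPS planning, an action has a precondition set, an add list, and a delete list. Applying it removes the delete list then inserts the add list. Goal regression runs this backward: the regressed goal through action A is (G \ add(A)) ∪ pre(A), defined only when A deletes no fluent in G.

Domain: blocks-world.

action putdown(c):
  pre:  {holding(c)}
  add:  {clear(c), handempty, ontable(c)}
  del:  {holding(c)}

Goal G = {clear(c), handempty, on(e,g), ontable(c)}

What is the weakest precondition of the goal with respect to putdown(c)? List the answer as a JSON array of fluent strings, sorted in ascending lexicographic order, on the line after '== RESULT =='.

Compute (G \ add) ∪ pre:
  G ∩ del = {}  (empty — regression defined)
  G \ add = {clear(c), handempty, on(e,g), ontable(c)} \ {clear(c), handempty, ontable(c)} = {on(e,g)}
  ∪ pre   = {on(e,g)} ∪ {holding(c)}
          = {holding(c), on(e,g)}

== RESULT ==
["holding(c)", "on(e,g)"]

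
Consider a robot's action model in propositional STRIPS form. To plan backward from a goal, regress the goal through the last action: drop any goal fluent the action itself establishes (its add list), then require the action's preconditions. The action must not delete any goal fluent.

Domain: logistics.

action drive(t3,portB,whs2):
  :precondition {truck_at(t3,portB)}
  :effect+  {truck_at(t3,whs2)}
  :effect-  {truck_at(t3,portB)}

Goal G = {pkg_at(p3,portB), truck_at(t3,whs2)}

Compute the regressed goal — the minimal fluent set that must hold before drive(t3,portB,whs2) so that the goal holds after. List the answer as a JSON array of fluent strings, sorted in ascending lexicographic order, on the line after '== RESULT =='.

Regress:
  G ∩ del = {}  (empty — regression defined)
  G \ add = {pkg_at(p3,portB), truck_at(t3,whs2)} \ {truck_at(t3,whs2)} = {pkg_at(p3,portB)}
  ∪ pre   = {pkg_at(p3,portB)} ∪ {truck_at(t3,portB)}
          = {pkg_at(p3,portB), truck_at(t3,portB)}

== RESULT ==
["pkg_at(p3,portB)", "truck_at(t3,portB)"]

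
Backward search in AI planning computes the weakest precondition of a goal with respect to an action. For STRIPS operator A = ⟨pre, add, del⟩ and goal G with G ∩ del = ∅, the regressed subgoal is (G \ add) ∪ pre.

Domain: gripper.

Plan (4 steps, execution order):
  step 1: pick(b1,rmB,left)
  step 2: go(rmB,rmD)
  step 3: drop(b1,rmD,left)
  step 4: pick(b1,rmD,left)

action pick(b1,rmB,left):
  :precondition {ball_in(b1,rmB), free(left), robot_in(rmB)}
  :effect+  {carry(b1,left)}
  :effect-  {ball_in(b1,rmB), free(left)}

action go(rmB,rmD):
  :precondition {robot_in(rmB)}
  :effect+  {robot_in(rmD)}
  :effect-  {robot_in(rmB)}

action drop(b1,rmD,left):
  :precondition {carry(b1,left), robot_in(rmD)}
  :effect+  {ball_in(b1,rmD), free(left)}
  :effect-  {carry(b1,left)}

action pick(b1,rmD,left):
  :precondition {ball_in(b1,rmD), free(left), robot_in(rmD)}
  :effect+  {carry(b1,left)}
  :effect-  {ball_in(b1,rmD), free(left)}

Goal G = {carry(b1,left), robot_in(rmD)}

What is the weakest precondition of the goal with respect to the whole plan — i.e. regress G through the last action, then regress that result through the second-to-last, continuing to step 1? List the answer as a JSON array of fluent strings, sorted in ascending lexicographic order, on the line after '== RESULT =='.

Regress step by step:
  through step 4 (pick(b1,rmD,left)): drop {carry(b1,left)}, keep {robot_in(rmD)}, require {ball_in(b1,rmD), free(left), robot_in(rmD)}
    → {ball_in(b1,rmD), free(left), robot_in(rmD)}
  through step 3 (drop(b1,rmD,left)): drop {ball_in(b1,rmD), free(left)}, keep {robot_in(rmD)}, require {carry(b1,left), robot_in(rmD)}
    → {carry(b1,left), robot_in(rmD)}
  through step 2 (go(rmB,rmD)): drop {robot_in(rmD)}, keep {carry(b1,left)}, require {robot_in(rmB)}
    → {carry(b1,left), robot_in(rmB)}
  through step 1 (pick(b1,rmB,left)): drop {carry(b1,left)}, keep {robot_in(rmB)}, require {ball_in(b1,rmB), free(left), robot_in(rmB)}
    → {ball_in(b1,rmB), free(left), robot_in(rmB)}

== RESULT ==
["ball_in(b1,rmB)", "free(left)", "robot_in(rmB)"]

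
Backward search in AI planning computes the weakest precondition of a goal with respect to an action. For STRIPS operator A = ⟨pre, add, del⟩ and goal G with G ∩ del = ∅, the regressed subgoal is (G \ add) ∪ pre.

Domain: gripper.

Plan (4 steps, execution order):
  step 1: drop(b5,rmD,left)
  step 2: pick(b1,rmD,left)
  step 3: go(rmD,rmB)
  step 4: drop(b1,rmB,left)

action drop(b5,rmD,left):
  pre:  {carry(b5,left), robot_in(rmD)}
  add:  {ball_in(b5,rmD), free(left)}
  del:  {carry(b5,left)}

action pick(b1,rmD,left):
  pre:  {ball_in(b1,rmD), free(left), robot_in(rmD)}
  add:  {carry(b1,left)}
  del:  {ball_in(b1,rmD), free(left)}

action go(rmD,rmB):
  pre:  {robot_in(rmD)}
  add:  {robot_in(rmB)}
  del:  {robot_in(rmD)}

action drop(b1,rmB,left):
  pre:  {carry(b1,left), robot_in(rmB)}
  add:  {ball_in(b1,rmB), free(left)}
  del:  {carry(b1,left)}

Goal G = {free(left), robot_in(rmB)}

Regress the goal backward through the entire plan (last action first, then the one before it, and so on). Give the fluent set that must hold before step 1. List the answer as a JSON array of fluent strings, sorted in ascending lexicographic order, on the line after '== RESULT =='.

Regress step by step:
  through step 4 (drop(b1,rmB,left)): drop {free(left)}, keep {robot_in(rmB)}, require {carry(b1,left), robot_in(rmB)}
    → {carry(b1,left), robot_in(rmB)}
  through step 3 (go(rmD,rmB)): drop {robot_in(rmB)}, keep {carry(b1,left)}, require {robot_in(rmD)}
    → {carry(b1,left), robot_in(rmD)}
  through step 2 (pick(b1,rmD,left)): drop {carry(b1,left)}, keep {robot_in(rmD)}, require {ball_in(b1,rmD), free(left), robot_in(rmD)}
    → {ball_in(b1,rmD), free(left), robot_in(rmD)}
  through step 1 (drop(b5,rmD,left)): drop {free(left)}, keep {ball_in(b1,rmD), robot_in(rmD)}, require {carry(b5,left), robot_in(rmD)}
    → {ball_in(b1,rmD), carry(b5,left), robot_in(rmD)}

== RESULT ==
["ball_in(b1,rmD)", "carry(b5,left)", "robot_in(rmD)"]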